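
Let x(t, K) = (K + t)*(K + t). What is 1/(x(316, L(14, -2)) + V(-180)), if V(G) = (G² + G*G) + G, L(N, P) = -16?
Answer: 1/154620 ≈ 6.4675e-6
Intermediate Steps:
V(G) = G + 2*G² (V(G) = (G² + G²) + G = 2*G² + G = G + 2*G²)
x(t, K) = (K + t)²
1/(x(316, L(14, -2)) + V(-180)) = 1/((-16 + 316)² - 180*(1 + 2*(-180))) = 1/(300² - 180*(1 - 360)) = 1/(90000 - 180*(-359)) = 1/(90000 + 64620) = 1/154620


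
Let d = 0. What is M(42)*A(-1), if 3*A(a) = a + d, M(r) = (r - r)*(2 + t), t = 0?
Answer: 0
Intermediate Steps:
M(r) = 0 (M(r) = (r - r)*(2 + 0) = 0*2 = 0)
A(a) = a/3 (A(a) = (a + 0)/3 = a/3)
M(42)*A(-1) = 0*((⅓)*(-1)) = 0*(-⅓) = 0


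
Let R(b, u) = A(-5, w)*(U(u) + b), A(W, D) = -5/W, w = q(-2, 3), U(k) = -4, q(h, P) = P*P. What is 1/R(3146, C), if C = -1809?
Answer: 1/3142 ≈ 0.00031827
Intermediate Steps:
q(h, P) = P²
w = 9 (w = 3² = 9)
R(b, u) = -4 + b (R(b, u) = (-5/(-5))*(-4 + b) = (-5*(-⅕))*(-4 + b) = 1*(-4 + b) = -4 + b)
1/R(3146, C) = 1/(-4 + 3146) = 1/3142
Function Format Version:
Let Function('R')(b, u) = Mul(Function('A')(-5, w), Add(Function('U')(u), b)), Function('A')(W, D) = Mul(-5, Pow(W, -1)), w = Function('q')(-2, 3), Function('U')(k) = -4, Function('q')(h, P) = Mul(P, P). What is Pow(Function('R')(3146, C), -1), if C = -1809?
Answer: Rational(1, 3142) ≈ 0.00031827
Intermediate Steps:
Function('q')(h, P) = Pow(P, 2)
w = 9 (w = Pow(3, 2) = 9)
Function('R')(b, u) = Add(-4, b) (Function('R')(b, u) = Mul(Mul(-5, Pow(-5, -1)), Add(-4, b)) = Mul(Mul(-5, Rational(-1, 5)), Add(-4, b)) = Mul(1, Add(-4, b)) = Add(-4, b))
Pow(Function('R')(3146, C), -1) = Pow(Add(-4, 3146), -1) = Pow(3142, -1) = Rational(1, 3142)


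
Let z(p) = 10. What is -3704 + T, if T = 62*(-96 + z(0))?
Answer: -9036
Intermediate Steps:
T = -5332 (T = 62*(-96 + 10) = 62*(-86) = -5332)
-3704 + T = -3704 - 5332 = -9036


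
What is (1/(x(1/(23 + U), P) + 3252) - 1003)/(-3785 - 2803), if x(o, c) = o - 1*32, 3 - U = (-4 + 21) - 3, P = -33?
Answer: 38756911/254566908 ≈ 0.15225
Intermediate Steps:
U = -11 (U = 3 - ((-4 + 21) - 3) = 3 - (17 - 3) = 3 - 1*14 = 3 - 14 = -11)
x(o, c) = -32 + o (x(o, c) = o - 32 = -32 + o)
(1/(x(1/(23 + U), P) + 3252) - 1003)/(-3785 - 2803) = (1/((-32 + 1/(23 - 11)) + 3252) - 1003)/(-3785 - 2803) = (1/((-32 + 1/12) + 3252) - 1003)/(-6588) = (1/((-32 + 1/12) + 3252) - 1003)*(-1/6588) = (1/(-383/12 + 3252) - 1003)*(-1/6588) = (1/(38641/12) - 1003)*(-1/6588) = (12/38641 - 1003)*(-1/6588) = -38756911/38641*(-1/6588) = 38756911/254566908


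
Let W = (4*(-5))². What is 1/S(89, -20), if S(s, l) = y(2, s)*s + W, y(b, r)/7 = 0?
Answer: 1/400 ≈ 0.0025000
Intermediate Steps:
y(b, r) = 0 (y(b, r) = 7*0 = 0)
W = 400 (W = (-20)² = 400)
S(s, l) = 400 (S(s, l) = 0*s + 400 = 0 + 400 = 400)
1/S(89, -20) = 1/400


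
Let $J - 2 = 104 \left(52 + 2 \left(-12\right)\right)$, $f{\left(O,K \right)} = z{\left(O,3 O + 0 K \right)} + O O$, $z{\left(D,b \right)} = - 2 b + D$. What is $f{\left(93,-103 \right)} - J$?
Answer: $5270$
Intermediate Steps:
$z{\left(D,b \right)} = D - 2 b$
$f{\left(O,K \right)} = O^{2} - 5 O$ ($f{\left(O,K \right)} = \left(O - 2 \left(3 O + 0 K\right)\right) + O O = \left(O - 2 \left(3 O + 0\right)\right) + O^{2} = \left(O - 2 \cdot 3 O\right) + O^{2} = \left(O - 6 O\right) + O^{2} = - 5 O + O^{2} = O^{2} - 5 O$)
$J = 2914$ ($J = 2 + 104 \left(52 + 2 \left(-12\right)\right) = 2 + 104 \left(52 - 24\right) = 2 + 104 \cdot 28 = 2 + 2912 = 2914$)
$f{\left(93,-103 \right)} - J = 93 \left(-5 + 93\right) - 2914 = 93 \cdot 88 - 2914 = 8184 - 2914 = 5270$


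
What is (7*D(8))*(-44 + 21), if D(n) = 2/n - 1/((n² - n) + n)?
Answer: -2415/64 ≈ -37.734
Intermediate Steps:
D(n) = -1/n² + 2/n (D(n) = 2/n - 1/(n²) = 2/n - 1/n² = -1/n² + 2/n)
(7*D(8))*(-44 + 21) = (7*((-1 + 2*8)/8²))*(-44 + 21) = (7*((-1 + 16)/64))*(-23) = (7*((1/64)*15))*(-23) = (7*(15/64))*(-23) = (105/64)*(-23) = -2415/64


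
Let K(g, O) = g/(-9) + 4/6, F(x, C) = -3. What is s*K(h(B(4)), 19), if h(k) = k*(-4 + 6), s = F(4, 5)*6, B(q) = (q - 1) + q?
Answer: 16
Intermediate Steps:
B(q) = -1 + 2*q (B(q) = (-1 + q) + q = -1 + 2*q)
s = -18 (s = -3*6 = -18)
h(k) = 2*k (h(k) = k*2 = 2*k)
K(g, O) = 2/3 - g/9 (K(g, O) = g*(-1/9) + 4*(1/6) = -g/9 + 2/3 = 2/3 - g/9)
s*K(h(B(4)), 19) = -18*(2/3 - 2*(-1 + 2*4)/9) = -18*(2/3 - 2*(-1 + 8)/9) = -18*(2/3 - 2*7/9) = -18*(2/3 - 1/9*14) = -18*(2/3 - 14/9) = -18*(-8/9) = 16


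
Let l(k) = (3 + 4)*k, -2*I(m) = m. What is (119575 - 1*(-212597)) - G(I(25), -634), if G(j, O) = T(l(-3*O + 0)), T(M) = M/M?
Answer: 332171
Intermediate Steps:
I(m) = -m/2
l(k) = 7*k
T(M) = 1
G(j, O) = 1
(119575 - 1*(-212597)) - G(I(25), -634) = (119575 - 1*(-212597)) - 1*1 = (119575 + 212597) - 1 = 332172 - 1 = 332171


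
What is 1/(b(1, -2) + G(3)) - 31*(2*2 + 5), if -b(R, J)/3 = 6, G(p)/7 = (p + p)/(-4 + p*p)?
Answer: -13397/48 ≈ -279.10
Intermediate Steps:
G(p) = 14*p/(-4 + p²) (G(p) = 7*((p + p)/(-4 + p*p)) = 7*((2*p)/(-4 + p²)) = 7*(2*p/(-4 + p²)) = 14*p/(-4 + p²))
b(R, J) = -18 (b(R, J) = -3*6 = -18)
1/(b(1, -2) + G(3)) - 31*(2*2 + 5) = 1/(-18 + 14*3/(-4 + 3²)) - 31*(2*2 + 5) = 1/(-18 + 14*3/(-4 + 9)) - 31*(4 + 5) = 1/(-18 + 14*3/5) - 31*9 = 1/(-18 + 14*3*(⅕)) - 279 = 1/(-18 + 42/5) - 279 = 1/(-48/5) - 279 = -5/48 - 279 = -13397/48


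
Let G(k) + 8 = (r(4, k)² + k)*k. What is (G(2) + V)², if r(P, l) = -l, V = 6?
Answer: 100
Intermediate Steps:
G(k) = -8 + k*(k + k²) (G(k) = -8 + ((-k)² + k)*k = -8 + (k² + k)*k = -8 + (k + k²)*k = -8 + k*(k + k²))
(G(2) + V)² = ((-8 + 2² + 2³) + 6)² = ((-8 + 4 + 8) + 6)² = (4 + 6)² = 10² = 100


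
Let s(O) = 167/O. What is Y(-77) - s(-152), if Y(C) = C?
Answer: -11537/152 ≈ -75.901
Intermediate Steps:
Y(-77) - s(-152) = -77 - 167/(-152) = -77 - 167*(-1)/152 = -77 - 1*(-167/152) = -77 + 167/152 = -11537/152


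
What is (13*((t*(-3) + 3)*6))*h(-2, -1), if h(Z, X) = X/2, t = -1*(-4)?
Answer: 351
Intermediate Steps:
t = 4
h(Z, X) = X/2 (h(Z, X) = X*(½) = X/2)
(13*((t*(-3) + 3)*6))*h(-2, -1) = (13*((4*(-3) + 3)*6))*((½)*(-1)) = (13*((-12 + 3)*6))*(-½) = (13*(-9*6))*(-½) = (13*(-54))*(-½) = -702*(-½) = 351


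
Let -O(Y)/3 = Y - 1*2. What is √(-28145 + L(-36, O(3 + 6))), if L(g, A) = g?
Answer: I*√28181 ≈ 167.87*I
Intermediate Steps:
O(Y) = 6 - 3*Y (O(Y) = -3*(Y - 1*2) = -3*(Y - 2) = -3*(-2 + Y) = 6 - 3*Y)
√(-28145 + L(-36, O(3 + 6))) = √(-28145 - 36) = √(-28181) = I*√28181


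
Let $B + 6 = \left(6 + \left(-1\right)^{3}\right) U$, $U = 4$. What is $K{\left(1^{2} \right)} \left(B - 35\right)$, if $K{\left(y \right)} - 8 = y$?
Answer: $-189$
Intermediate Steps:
$K{\left(y \right)} = 8 + y$
$B = 14$ ($B = -6 + \left(6 + \left(-1\right)^{3}\right) 4 = -6 + \left(6 - 1\right) 4 = -6 + 5 \cdot 4 = -6 + 20 = 14$)
$K{\left(1^{2} \right)} \left(B - 35\right) = \left(8 + 1^{2}\right) \left(14 - 35\right) = \left(8 + 1\right) \left(14 - 35\right) = 9 \left(-21\right) = -189$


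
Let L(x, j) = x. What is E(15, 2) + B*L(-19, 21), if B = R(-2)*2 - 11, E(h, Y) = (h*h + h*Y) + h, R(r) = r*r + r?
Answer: 403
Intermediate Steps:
R(r) = r + r² (R(r) = r² + r = r + r²)
E(h, Y) = h + h² + Y*h (E(h, Y) = (h² + Y*h) + h = h + h² + Y*h)
B = -7 (B = -2*(1 - 2)*2 - 11 = -2*(-1)*2 - 11 = 2*2 - 11 = 4 - 11 = -7)
E(15, 2) + B*L(-19, 21) = 15*(1 + 2 + 15) - 7*(-19) = 15*18 + 133 = 270 + 133 = 403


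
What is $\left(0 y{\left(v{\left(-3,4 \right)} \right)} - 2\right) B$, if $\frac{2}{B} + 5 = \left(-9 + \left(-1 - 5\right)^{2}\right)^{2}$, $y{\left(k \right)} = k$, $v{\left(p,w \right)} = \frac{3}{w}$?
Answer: $- \frac{1}{181} \approx -0.0055249$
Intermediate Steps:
$B = \frac{1}{362}$ ($B = \frac{2}{-5 + \left(-9 + \left(-1 - 5\right)^{2}\right)^{2}} = \frac{2}{-5 + \left(-9 + \left(-6\right)^{2}\right)^{2}} = \frac{2}{-5 + \left(-9 + 36\right)^{2}} = \frac{2}{-5 + 27^{2}} = \frac{2}{-5 + 729} = \frac{2}{724} = 2 \cdot \frac{1}{724} = \frac{1}{362} \approx 0.0027624$)
$\left(0 y{\left(v{\left(-3,4 \right)} \right)} - 2\right) B = \left(0 \cdot \frac{3}{4} - 2\right) \frac{1}{362} = \left(0 - 2\right) \frac{1}{362} = \left(-2\right) \frac{1}{362} = - \frac{1}{181}$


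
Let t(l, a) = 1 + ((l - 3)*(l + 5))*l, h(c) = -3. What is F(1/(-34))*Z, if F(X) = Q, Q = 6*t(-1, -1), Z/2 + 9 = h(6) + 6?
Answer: -1224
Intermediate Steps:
t(l, a) = 1 + l*(-3 + l)*(5 + l) (t(l, a) = 1 + ((-3 + l)*(5 + l))*l = 1 + l*(-3 + l)*(5 + l))
Z = -12 (Z = -18 + 2*(-3 + 6) = -18 + 2*3 = -18 + 6 = -12)
Q = 102 (Q = 6*(1 + (-1)**3 - 15*(-1) + 2*(-1)**2) = 6*(1 - 1 + 15 + 2*1) = 6*(1 - 1 + 15 + 2) = 6*17 = 102)
F(X) = 102
F(1/(-34))*Z = 102*(-12) = -1224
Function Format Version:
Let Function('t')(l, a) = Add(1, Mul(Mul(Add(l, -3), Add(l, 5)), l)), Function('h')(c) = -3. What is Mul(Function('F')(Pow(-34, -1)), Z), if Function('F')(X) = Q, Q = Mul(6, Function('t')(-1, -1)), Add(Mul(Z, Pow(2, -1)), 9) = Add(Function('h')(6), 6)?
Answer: -1224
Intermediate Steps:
Function('t')(l, a) = Add(1, Mul(l, Add(-3, l), Add(5, l))) (Function('t')(l, a) = Add(1, Mul(Mul(Add(-3, l), Add(5, l)), l)) = Add(1, Mul(l, Add(-3, l), Add(5, l))))
Z = -12 (Z = Add(-18, Mul(2, Add(-3, 6))) = Add(-18, Mul(2, 3)) = Add(-18, 6) = -12)
Q = 102 (Q = Mul(6, Add(1, Pow(-1, 3), Mul(-15, -1), Mul(2, Pow(-1, 2)))) = Mul(6, Add(1, -1, 15, Mul(2, 1))) = Mul(6, Add(1, -1, 15, 2)) = Mul(6, 17) = 102)
Function('F')(X) = 102
Mul(Function('F')(Pow(-34, -1)), Z) = Mul(102, -12) = -1224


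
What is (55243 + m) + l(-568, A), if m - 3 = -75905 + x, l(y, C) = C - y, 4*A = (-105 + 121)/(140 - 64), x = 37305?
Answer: 327067/19 ≈ 17214.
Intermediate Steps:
A = 1/19 (A = ((-105 + 121)/(140 - 64))/4 = (16/76)/4 = (16*(1/76))/4 = (¼)*(4/19) = 1/19 ≈ 0.052632)
m = -38597 (m = 3 + (-75905 + 37305) = 3 - 38600 = -38597)
(55243 + m) + l(-568, A) = (55243 - 38597) + (1/19 - 1*(-568)) = 16646 + (1/19 + 568) = 16646 + 10793/19 = 327067/19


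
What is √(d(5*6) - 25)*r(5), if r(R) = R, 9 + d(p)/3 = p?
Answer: 5*√38 ≈ 30.822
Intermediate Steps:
d(p) = -27 + 3*p
√(d(5*6) - 25)*r(5) = √((-27 + 3*(5*6)) - 25)*5 = √((-27 + 3*30) - 25)*5 = √((-27 + 90) - 25)*5 = √(63 - 25)*5 = √38*5 = 5*√38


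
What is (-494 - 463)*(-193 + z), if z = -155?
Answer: 333036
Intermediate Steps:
(-494 - 463)*(-193 + z) = (-494 - 463)*(-193 - 155) = -957*(-348) = 333036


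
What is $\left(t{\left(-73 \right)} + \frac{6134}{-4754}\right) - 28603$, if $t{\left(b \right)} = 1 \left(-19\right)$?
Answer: $- \frac{68037561}{2377} \approx -28623.0$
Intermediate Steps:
$t{\left(b \right)} = -19$
$\left(t{\left(-73 \right)} + \frac{6134}{-4754}\right) - 28603 = \left(-19 + \frac{6134}{-4754}\right) - 28603 = \left(-19 + 6134 \left(- \frac{1}{4754}\right)\right) - 28603 = \left(-19 - \frac{3067}{2377}\right) - 28603 = - \frac{48230}{2377} - 28603 = - \frac{68037561}{2377}$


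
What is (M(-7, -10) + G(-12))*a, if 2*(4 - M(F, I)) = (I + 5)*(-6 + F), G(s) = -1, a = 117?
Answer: -6903/2 ≈ -3451.5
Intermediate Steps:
M(F, I) = 4 - (-6 + F)*(5 + I)/2 (M(F, I) = 4 - (I + 5)*(-6 + F)/2 = 4 - (5 + I)*(-6 + F)/2 = 4 - (-6 + F)*(5 + I)/2)
(M(-7, -10) + G(-12))*a = ((19 + 3*(-10) - 5/2*(-7) - ½*(-7)*(-10)) - 1)*117 = ((19 - 30 + 35/2 - 35) - 1)*117 = (-57/2 - 1)*117 = -59/2*117 = -6903/2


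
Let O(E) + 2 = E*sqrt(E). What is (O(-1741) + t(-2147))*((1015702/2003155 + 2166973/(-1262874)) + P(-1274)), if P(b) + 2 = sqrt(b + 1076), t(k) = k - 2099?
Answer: (4248 + 1741*I*sqrt(1741))*(8117543887207 - 7589197102410*I*sqrt(22))/2529732367470 ≈ 1.0358e+6 + 1.7333e+5*I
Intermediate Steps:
t(k) = -2099 + k
O(E) = -2 + E**(3/2) (O(E) = -2 + E*sqrt(E) = -2 + E**(3/2))
P(b) = -2 + sqrt(1076 + b) (P(b) = -2 + sqrt(b + 1076) = -2 + sqrt(1076 + b))
(O(-1741) + t(-2147))*((1015702/2003155 + 2166973/(-1262874)) + P(-1274)) = ((-2 + (-1741)**(3/2)) + (-2099 - 2147))*((1015702/2003155 + 2166973/(-1262874)) + (-2 + sqrt(1076 - 1274))) = ((-2 - 1741*I*sqrt(1741)) - 4246)*((1015702*(1/2003155) + 2166973*(-1/1262874)) + (-2 + sqrt(-198))) = (-4248 - 1741*I*sqrt(1741))*((1015702/2003155 - 2166973/1262874) + (-2 + 3*I*sqrt(22))) = (-4248 - 1741*I*sqrt(1741))*(-3058079152267/2529732367470 + (-2 + 3*I*sqrt(22))) = (-4248 - 1741*I*sqrt(1741))*(-8117543887207/2529732367470 + 3*I*sqrt(22))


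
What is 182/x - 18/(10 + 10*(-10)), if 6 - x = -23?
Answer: 939/145 ≈ 6.4759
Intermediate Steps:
x = 29 (x = 6 - 1*(-23) = 6 + 23 = 29)
182/x - 18/(10 + 10*(-10)) = 182/29 - 18/(10 + 10*(-10)) = 182*(1/29) - 18/(10 - 100) = 182/29 - 18/(-90) = 182/29 - 18*(-1/90) = 182/29 + ⅕ = 939/145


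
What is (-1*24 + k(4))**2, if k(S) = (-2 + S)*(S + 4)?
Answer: 64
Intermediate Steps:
k(S) = (-2 + S)*(4 + S)
(-1*24 + k(4))**2 = (-1*24 + (-8 + 4**2 + 2*4))**2 = (-24 + (-8 + 16 + 8))**2 = (-24 + 16)**2 = (-8)**2 = 64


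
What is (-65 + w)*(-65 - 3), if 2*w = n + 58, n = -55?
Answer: 4318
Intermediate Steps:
w = 3/2 (w = (-55 + 58)/2 = (½)*3 = 3/2 ≈ 1.5000)
(-65 + w)*(-65 - 3) = (-65 + 3/2)*(-65 - 3) = -127/2*(-68) = 4318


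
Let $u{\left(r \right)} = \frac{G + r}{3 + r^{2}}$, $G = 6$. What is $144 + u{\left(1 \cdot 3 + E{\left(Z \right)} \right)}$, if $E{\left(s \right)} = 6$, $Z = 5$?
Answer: $\frac{4037}{28} \approx 144.18$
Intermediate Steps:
$u{\left(r \right)} = \frac{6 + r}{3 + r^{2}}$
$144 + u{\left(1 \cdot 3 + E{\left(Z \right)} \right)} = 144 + \frac{6 + \left(1 \cdot 3 + 6\right)}{3 + \left(1 \cdot 3 + 6\right)^{2}} = 144 + \frac{6 + \left(3 + 6\right)}{3 + \left(3 + 6\right)^{2}} = 144 + \frac{6 + 9}{3 + 9^{2}} = 144 + \frac{1}{3 + 81} \cdot 15 = 144 + \frac{1}{84} \cdot 15 = 144 + \frac{5}{28} = \frac{4037}{28}$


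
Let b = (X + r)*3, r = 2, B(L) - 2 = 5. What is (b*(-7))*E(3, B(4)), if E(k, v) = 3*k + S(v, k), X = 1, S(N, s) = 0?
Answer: -567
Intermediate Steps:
B(L) = 7 (B(L) = 2 + 5 = 7)
E(k, v) = 3*k (E(k, v) = 3*k + 0 = 3*k)
b = 9 (b = (1 + 2)*3 = 3*3 = 9)
(b*(-7))*E(3, B(4)) = (9*(-7))*(3*3) = -63*9 = -567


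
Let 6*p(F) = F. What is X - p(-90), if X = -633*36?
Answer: -22773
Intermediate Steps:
X = -22788
p(F) = F/6
X - p(-90) = -22788 - (-90)/6 = -22788 - 1*(-15) = -22788 + 15 = -22773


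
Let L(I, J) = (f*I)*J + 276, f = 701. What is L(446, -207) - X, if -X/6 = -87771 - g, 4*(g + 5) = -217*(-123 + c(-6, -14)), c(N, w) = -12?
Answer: -130575969/2 ≈ -6.5288e+7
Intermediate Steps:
g = 29275/4 (g = -5 + (-217*(-123 - 12))/4 = -5 + (-217*(-135))/4 = -5 + (¼)*29295 = -5 + 29295/4 = 29275/4 ≈ 7318.8)
L(I, J) = 276 + 701*I*J (L(I, J) = (701*I)*J + 276 = 701*I*J + 276 = 276 + 701*I*J)
X = 1141077/2 (X = -6*(-87771 - 1*29275/4) = -6*(-87771 - 29275/4) = -6*(-380359/4) = 1141077/2 ≈ 5.7054e+5)
L(446, -207) - X = (276 + 701*446*(-207)) - 1*1141077/2 = (276 - 64717722) - 1141077/2 = -64717446 - 1141077/2 = -130575969/2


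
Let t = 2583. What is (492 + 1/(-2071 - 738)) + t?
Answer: 8637674/2809 ≈ 3075.0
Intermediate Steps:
(492 + 1/(-2071 - 738)) + t = (492 + 1/(-2071 - 738)) + 2583 = (492 + 1/(-2809)) + 2583 = (492 - 1/2809) + 2583 = 1382027/2809 + 2583 = 8637674/2809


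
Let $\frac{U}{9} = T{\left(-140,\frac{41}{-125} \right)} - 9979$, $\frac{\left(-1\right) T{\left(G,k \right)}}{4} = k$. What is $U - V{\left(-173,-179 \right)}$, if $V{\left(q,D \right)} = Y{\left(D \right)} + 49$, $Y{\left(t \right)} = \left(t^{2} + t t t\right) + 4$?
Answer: $\frac{701680726}{125} \approx 5.6134 \cdot 10^{6}$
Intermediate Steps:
$T{\left(G,k \right)} = - 4 k$
$Y{\left(t \right)} = 4 + t^{2} + t^{3}$ ($Y{\left(t \right)} = \left(t^{2} + t^{2} t\right) + 4 = \left(t^{2} + t^{3}\right) + 4 = 4 + t^{2} + t^{3}$)
$V{\left(q,D \right)} = 53 + D^{2} + D^{3}$ ($V{\left(q,D \right)} = \left(4 + D^{2} + D^{3}\right) + 49 = 53 + D^{2} + D^{3}$)
$U = - \frac{11224899}{125}$ ($U = 9 \left(- 4 \frac{41}{-125} - 9979\right) = 9 \left(- 4 \cdot 41 \left(- \frac{1}{125}\right) - 9979\right) = 9 \left(\left(-4\right) \left(- \frac{41}{125}\right) - 9979\right) = 9 \left(\frac{164}{125} - 9979\right) = 9 \left(- \frac{1247211}{125}\right) = - \frac{11224899}{125} \approx -89799.0$)
$U - V{\left(-173,-179 \right)} = - \frac{11224899}{125} - \left(53 + \left(-179\right)^{2} + \left(-179\right)^{3}\right) = - \frac{11224899}{125} - \left(53 + 32041 - 5735339\right) = - \frac{11224899}{125} - -5703245 = - \frac{11224899}{125} + 5703245 = \frac{701680726}{125}$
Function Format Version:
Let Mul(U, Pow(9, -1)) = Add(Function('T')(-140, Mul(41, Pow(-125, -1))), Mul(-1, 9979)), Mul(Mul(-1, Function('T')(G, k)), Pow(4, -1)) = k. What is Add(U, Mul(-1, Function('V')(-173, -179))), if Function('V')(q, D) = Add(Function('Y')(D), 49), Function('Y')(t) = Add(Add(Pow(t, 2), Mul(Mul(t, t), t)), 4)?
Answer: Rational(701680726, 125) ≈ 5.6134e+6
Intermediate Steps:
Function('T')(G, k) = Mul(-4, k)
Function('Y')(t) = Add(4, Pow(t, 2), Pow(t, 3)) (Function('Y')(t) = Add(Add(Pow(t, 2), Mul(Pow(t, 2), t)), 4) = Add(Add(Pow(t, 2), Pow(t, 3)), 4) = Add(4, Pow(t, 2), Pow(t, 3)))
Function('V')(q, D) = Add(53, Pow(D, 2), Pow(D, 3)) (Function('V')(q, D) = Add(Add(4, Pow(D, 2), Pow(D, 3)), 49) = Add(53, Pow(D, 2), Pow(D, 3)))
U = Rational(-11224899, 125) (U = Mul(9, Add(Mul(-4, Mul(41, Pow(-125, -1))), Mul(-1, 9979))) = Mul(9, Add(Mul(-4, Mul(41, Rational(-1, 125))), -9979)) = Mul(9, Add(Mul(-4, Rational(-41, 125)), -9979)) = Mul(9, Add(Rational(164, 125), -9979)) = Mul(9, Rational(-1247211, 125)) = Rational(-11224899, 125) ≈ -89799.)
Add(U, Mul(-1, Function('V')(-173, -179))) = Add(Rational(-11224899, 125), Mul(-1, Add(53, Pow(-179, 2), Pow(-179, 3)))) = Add(Rational(-11224899, 125), Mul(-1, Add(53, 32041, -5735339))) = Add(Rational(-11224899, 125), Mul(-1, -5703245)) = Add(Rational(-11224899, 125), 5703245) = Rational(701680726, 125)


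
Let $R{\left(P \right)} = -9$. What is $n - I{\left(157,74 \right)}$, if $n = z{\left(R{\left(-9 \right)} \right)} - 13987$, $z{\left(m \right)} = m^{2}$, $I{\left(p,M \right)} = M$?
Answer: $-13980$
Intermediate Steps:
$n = -13906$ ($n = \left(-9\right)^{2} - 13987 = 81 - 13987 = -13906$)
$n - I{\left(157,74 \right)} = -13906 - 74 = -13980$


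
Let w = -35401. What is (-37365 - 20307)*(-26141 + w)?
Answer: 3549250224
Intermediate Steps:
(-37365 - 20307)*(-26141 + w) = (-37365 - 20307)*(-26141 - 35401) = -57672*(-61542) = 3549250224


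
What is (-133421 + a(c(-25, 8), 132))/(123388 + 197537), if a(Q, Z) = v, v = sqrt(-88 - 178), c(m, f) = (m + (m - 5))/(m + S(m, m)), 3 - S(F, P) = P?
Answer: -133421/320925 + I*sqrt(266)/320925 ≈ -0.41574 + 5.082e-5*I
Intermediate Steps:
S(F, P) = 3 - P
c(m, f) = -5/3 + 2*m/3 (c(m, f) = (m + (m - 5))/(m + (3 - m)) = (m + (-5 + m))/3 = (-5 + 2*m)*(1/3) = -5/3 + 2*m/3)
v = I*sqrt(266) (v = sqrt(-266) = I*sqrt(266) ≈ 16.31*I)
a(Q, Z) = I*sqrt(266)
(-133421 + a(c(-25, 8), 132))/(123388 + 197537) = (-133421 + I*sqrt(266))/(123388 + 197537) = (-133421 + I*sqrt(266))/320925 = (-133421 + I*sqrt(266))*(1/320925) = -133421/320925 + I*sqrt(266)/320925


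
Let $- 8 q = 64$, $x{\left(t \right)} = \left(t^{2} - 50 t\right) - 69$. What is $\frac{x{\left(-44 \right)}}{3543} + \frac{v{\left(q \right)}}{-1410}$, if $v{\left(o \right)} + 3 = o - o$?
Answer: $\frac{1915033}{1665210} \approx 1.15$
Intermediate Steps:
$x{\left(t \right)} = -69 + t^{2} - 50 t$
$q = -8$ ($q = \left(- \frac{1}{8}\right) 64 = -8$)
$v{\left(o \right)} = -3$ ($v{\left(o \right)} = -3 + \left(o - o\right) = -3 + 0 = -3$)
$\frac{x{\left(-44 \right)}}{3543} + \frac{v{\left(q \right)}}{-1410} = \frac{-69 + \left(-44\right)^{2} - -2200}{3543} - \frac{3}{-1410} = \left(-69 + 1936 + 2200\right) \frac{1}{3543} - - \frac{1}{470} = 4067 \cdot \frac{1}{3543} + \frac{1}{470} = \frac{4067}{3543} + \frac{1}{470} = \frac{1915033}{1665210}$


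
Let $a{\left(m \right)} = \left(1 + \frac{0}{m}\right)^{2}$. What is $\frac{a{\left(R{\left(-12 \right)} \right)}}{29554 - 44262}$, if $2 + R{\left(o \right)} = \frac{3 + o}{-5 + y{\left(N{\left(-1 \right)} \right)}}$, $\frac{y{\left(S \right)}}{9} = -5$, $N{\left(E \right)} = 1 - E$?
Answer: $- \frac{1}{14708} \approx -6.799 \cdot 10^{-5}$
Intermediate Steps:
$y{\left(S \right)} = -45$ ($y{\left(S \right)} = 9 \left(-5\right) = -45$)
$R{\left(o \right)} = - \frac{103}{50} - \frac{o}{50}$ ($R{\left(o \right)} = -2 + \frac{3 + o}{-5 - 45} = -2 + \frac{3 + o}{-50} = -2 + \left(3 + o\right) \left(- \frac{1}{50}\right) = -2 - \left(\frac{3}{50} + \frac{o}{50}\right) = - \frac{103}{50} - \frac{o}{50}$)
$a{\left(m \right)} = 1$ ($a{\left(m \right)} = \left(1 + 0\right)^{2} = 1^{2} = 1$)
$\frac{a{\left(R{\left(-12 \right)} \right)}}{29554 - 44262} = 1 \frac{1}{29554 - 44262} = 1 \frac{1}{-14708} = 1 \left(- \frac{1}{14708}\right) = - \frac{1}{14708}$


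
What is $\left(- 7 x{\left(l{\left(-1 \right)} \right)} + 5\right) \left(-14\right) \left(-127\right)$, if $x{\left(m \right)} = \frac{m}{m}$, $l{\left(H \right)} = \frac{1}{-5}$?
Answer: $-3556$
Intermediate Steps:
$l{\left(H \right)} = - \frac{1}{5}$
$x{\left(m \right)} = 1$
$\left(- 7 x{\left(l{\left(-1 \right)} \right)} + 5\right) \left(-14\right) \left(-127\right) = \left(\left(-7\right) 1 + 5\right) \left(-14\right) \left(-127\right) = \left(-7 + 5\right) \left(-14\right) \left(-127\right) = \left(-2\right) \left(-14\right) \left(-127\right) = 28 \left(-127\right) = -3556$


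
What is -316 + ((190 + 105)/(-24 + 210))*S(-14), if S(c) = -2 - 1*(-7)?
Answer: -57301/186 ≈ -308.07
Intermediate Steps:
S(c) = 5 (S(c) = -2 + 7 = 5)
-316 + ((190 + 105)/(-24 + 210))*S(-14) = -316 + ((190 + 105)/(-24 + 210))*5 = -316 + (295/186)*5 = -316 + 1475/186 = -57301/186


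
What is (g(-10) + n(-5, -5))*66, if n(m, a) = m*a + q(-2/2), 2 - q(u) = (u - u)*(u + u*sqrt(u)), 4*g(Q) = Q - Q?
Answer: 1782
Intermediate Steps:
g(Q) = 0 (g(Q) = (Q - Q)/4 = (1/4)*0 = 0)
q(u) = 2 (q(u) = 2 - (u - u)*(u + u*sqrt(u)) = 2 - 0*(u + u**(3/2)) = 2 - 1*0 = 2 + 0 = 2)
n(m, a) = 2 + a*m (n(m, a) = m*a + 2 = a*m + 2 = 2 + a*m)
(g(-10) + n(-5, -5))*66 = (0 + (2 - 5*(-5)))*66 = (0 + (2 + 25))*66 = (0 + 27)*66 = 27*66 = 1782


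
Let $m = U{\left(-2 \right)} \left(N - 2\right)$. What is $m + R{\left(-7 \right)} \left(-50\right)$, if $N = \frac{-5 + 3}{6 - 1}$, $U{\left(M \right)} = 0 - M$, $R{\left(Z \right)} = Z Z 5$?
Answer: $- \frac{61274}{5} \approx -12255.0$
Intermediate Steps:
$R{\left(Z \right)} = 5 Z^{2}$ ($R{\left(Z \right)} = Z^{2} \cdot 5 = 5 Z^{2}$)
$U{\left(M \right)} = - M$
$N = - \frac{2}{5} \approx -0.4$
$m = - \frac{24}{5}$ ($m = \left(-1\right) \left(-2\right) \left(- \frac{2}{5} - 2\right) = 2 \left(- \frac{12}{5}\right) = - \frac{24}{5} \approx -4.8$)
$m + R{\left(-7 \right)} \left(-50\right) = - \frac{24}{5} + 5 \left(-7\right)^{2} \left(-50\right) = - \frac{24}{5} + 5 \cdot 49 \left(-50\right) = - \frac{24}{5} + 245 \left(-50\right) = - \frac{24}{5} - 12250 = - \frac{61274}{5}$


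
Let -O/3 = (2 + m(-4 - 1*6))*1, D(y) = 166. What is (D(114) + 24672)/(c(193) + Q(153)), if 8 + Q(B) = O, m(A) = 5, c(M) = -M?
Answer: -12419/111 ≈ -111.88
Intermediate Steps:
O = -21 (O = -3*(2 + 5) = -21 ≈ -21.000)
Q(B) = -29 (Q(B) = -8 - 21 = -29)
(D(114) + 24672)/(c(193) + Q(153)) = (166 + 24672)/(-1*193 - 29) = 24838/(-193 - 29) = 24838/(-222) = 24838*(-1/222) = -12419/111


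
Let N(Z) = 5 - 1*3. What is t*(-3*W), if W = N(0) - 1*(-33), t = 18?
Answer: -1890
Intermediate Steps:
N(Z) = 2 (N(Z) = 5 - 3 = 2)
W = 35 (W = 2 - 1*(-33) = 2 + 33 = 35)
t*(-3*W) = 18*(-3*35) = 18*(-105) = -1890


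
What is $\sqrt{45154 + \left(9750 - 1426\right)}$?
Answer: $3 \sqrt{5942} \approx 231.25$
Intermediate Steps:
$\sqrt{45154 + \left(9750 - 1426\right)} = \sqrt{45154 + 8324} = \sqrt{53478} = 3 \sqrt{5942}$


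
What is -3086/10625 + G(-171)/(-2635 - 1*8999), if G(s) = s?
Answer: -11361883/41203750 ≈ -0.27575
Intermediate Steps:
-3086/10625 + G(-171)/(-2635 - 1*8999) = -3086/10625 - 171/(-2635 - 1*8999) = -3086*1/10625 - 171/(-2635 - 8999) = -3086/10625 - 171/(-11634) = -3086/10625 - 171*(-1/11634) = -3086/10625 + 57/3878 = -11361883/41203750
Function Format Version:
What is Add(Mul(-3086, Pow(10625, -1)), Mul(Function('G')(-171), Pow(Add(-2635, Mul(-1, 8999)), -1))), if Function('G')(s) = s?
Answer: Rational(-11361883, 41203750) ≈ -0.27575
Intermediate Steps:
Add(Mul(-3086, Pow(10625, -1)), Mul(Function('G')(-171), Pow(Add(-2635, Mul(-1, 8999)), -1))) = Add(Mul(-3086, Pow(10625, -1)), Mul(-171, Pow(Add(-2635, Mul(-1, 8999)), -1))) = Add(Mul(-3086, Rational(1, 10625)), Mul(-171, Pow(Add(-2635, -8999), -1))) = Add(Rational(-3086, 10625), Mul(-171, Pow(-11634, -1))) = Add(Rational(-3086, 10625), Mul(-171, Rational(-1, 11634))) = Add(Rational(-3086, 10625), Rational(57, 3878)) = Rational(-11361883, 41203750)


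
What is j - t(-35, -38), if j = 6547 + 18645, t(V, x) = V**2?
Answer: 23967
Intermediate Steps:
j = 25192
j - t(-35, -38) = 25192 - 1*(-35)**2 = 25192 - 1*1225 = 25192 - 1225 = 23967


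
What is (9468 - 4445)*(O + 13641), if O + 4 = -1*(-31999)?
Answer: 229229628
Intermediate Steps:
O = 31995 (O = -4 - 1*(-31999) = -4 + 31999 = 31995)
(9468 - 4445)*(O + 13641) = (9468 - 4445)*(31995 + 13641) = 5023*45636 = 229229628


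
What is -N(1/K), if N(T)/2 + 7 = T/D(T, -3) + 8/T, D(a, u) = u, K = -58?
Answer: 81953/87 ≈ 941.99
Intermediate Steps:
N(T) = -14 + 16/T - 2*T/3 (N(T) = -14 + 2*(T/(-3) + 8/T) = -14 + 2*(T*(-1/3) + 8/T) = -14 + 2*(-T/3 + 8/T) = -14 + 2*(8/T - T/3) = -14 + (16/T - 2*T/3) = -14 + 16/T - 2*T/3)
-N(1/K) = -(-14 + 16/(1/(-58)) - 2/3/(-58)) = -(-14 + 16/(-1/58) - 2/3*(-1/58)) = -(-14 + 16*(-58) + 1/87) = -(-14 - 928 + 1/87) = -1*(-81953/87) = 81953/87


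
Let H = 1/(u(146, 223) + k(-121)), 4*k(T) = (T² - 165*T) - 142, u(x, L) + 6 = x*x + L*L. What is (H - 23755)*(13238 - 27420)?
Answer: 26835244559368/79655 ≈ 3.3689e+8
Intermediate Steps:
u(x, L) = -6 + L² + x² (u(x, L) = -6 + (x*x + L*L) = -6 + (x² + L²) = -6 + (L² + x²) = -6 + L² + x²)
k(T) = -71/2 - 165*T/4 + T²/4 (k(T) = ((T² - 165*T) - 142)/4 = (-142 + T² - 165*T)/4 = -71/2 - 165*T/4 + T²/4)
H = 1/79655 (H = 1/((-6 + 223² + 146²) + (-71/2 - 165/4*(-121) + (¼)*(-121)²)) = 1/((-6 + 49729 + 21316) + (-71/2 + 19965/4 + (¼)*14641)) = 1/(71039 + (-71/2 + 19965/4 + 14641/4)) = 1/(71039 + 8616) = 1/79655 ≈ 1.2554e-5)
(H - 23755)*(13238 - 27420) = (1/79655 - 23755)*(13238 - 27420) = -1892204524/79655*(-14182) = 26835244559368/79655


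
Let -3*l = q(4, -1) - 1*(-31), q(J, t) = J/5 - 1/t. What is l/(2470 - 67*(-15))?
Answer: -164/52125 ≈ -0.0031463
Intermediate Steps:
q(J, t) = -1/t + J/5 (q(J, t) = J*(⅕) - 1/t = J/5 - 1/t = -1/t + J/5)
l = -164/15 (l = -((-1/(-1) + (⅕)*4) - 1*(-31))/3 = -((-1*(-1) + ⅘) + 31)/3 = -((1 + ⅘) + 31)/3 = -(9/5 + 31)/3 = -⅓*164/5 = -164/15 ≈ -10.933)
l/(2470 - 67*(-15)) = -164/15/(2470 - 67*(-15)) = -164/15/(2470 + 1005) = -164/15/3475 = (1/3475)*(-164/15) = -164/52125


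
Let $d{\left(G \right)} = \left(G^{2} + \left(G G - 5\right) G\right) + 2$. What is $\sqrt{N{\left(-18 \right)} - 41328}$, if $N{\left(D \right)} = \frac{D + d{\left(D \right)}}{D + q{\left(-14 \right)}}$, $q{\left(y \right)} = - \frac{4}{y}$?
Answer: $\frac{i \sqrt{157685654}}{62} \approx 202.54 i$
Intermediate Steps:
$d{\left(G \right)} = 2 + G^{2} + G \left(-5 + G^{2}\right)$ ($d{\left(G \right)} = \left(G^{2} + \left(G^{2} - 5\right) G\right) + 2 = \left(G^{2} + \left(-5 + G^{2}\right) G\right) + 2 = \left(G^{2} + G \left(-5 + G^{2}\right)\right) + 2 = 2 + G^{2} + G \left(-5 + G^{2}\right)$)
$N{\left(D \right)} = \frac{2 + D^{2} + D^{3} - 4 D}{\frac{2}{7} + D}$ ($N{\left(D \right)} = \frac{D + \left(2 + D^{2} + D^{3} - 5 D\right)}{D - \frac{4}{-14}} = \frac{2 + D^{2} + D^{3} - 4 D}{D - - \frac{2}{7}} = \frac{2 + D^{2} + D^{3} - 4 D}{D + \frac{2}{7}} = \frac{2 + D^{2} + D^{3} - 4 D}{\frac{2}{7} + D}$)
$\sqrt{N{\left(-18 \right)} - 41328} = \sqrt{\frac{7 \left(2 + \left(-18\right)^{2} + \left(-18\right)^{3} - -72\right)}{2 + 7 \left(-18\right)} - 41328} = \sqrt{\frac{7 \left(2 + 324 - 5832 + 72\right)}{2 - 126} - 41328} = \sqrt{7 \frac{1}{-124} \left(-5434\right) - 41328} = \sqrt{7 \left(- \frac{1}{124}\right) \left(-5434\right) - 41328} = \sqrt{\frac{19019}{62} - 41328} = \sqrt{- \frac{2543317}{62}} = \frac{i \sqrt{157685654}}{62}$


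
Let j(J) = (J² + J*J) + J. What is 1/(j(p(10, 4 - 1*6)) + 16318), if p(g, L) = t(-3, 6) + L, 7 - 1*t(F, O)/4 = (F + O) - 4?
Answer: 1/18148 ≈ 5.5103e-5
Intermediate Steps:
t(F, O) = 44 - 4*F - 4*O (t(F, O) = 28 - 4*((F + O) - 4) = 28 - 4*(-4 + F + O) = 28 + (16 - 4*F - 4*O) = 44 - 4*F - 4*O)
p(g, L) = 32 + L (p(g, L) = (44 - 4*(-3) - 4*6) + L = (44 + 12 - 24) + L = 32 + L)
j(J) = J + 2*J² (j(J) = (J² + J²) + J = 2*J² + J = J + 2*J²)
1/(j(p(10, 4 - 1*6)) + 16318) = 1/((32 + (4 - 1*6))*(1 + 2*(32 + (4 - 1*6))) + 16318) = 1/((32 + (4 - 6))*(1 + 2*(32 + (4 - 6))) + 16318) = 1/((32 - 2)*(1 + 2*(32 - 2)) + 16318) = 1/(30*(1 + 2*30) + 16318) = 1/(30*(1 + 60) + 16318) = 1/(30*61 + 16318) = 1/(1830 + 16318) = 1/18148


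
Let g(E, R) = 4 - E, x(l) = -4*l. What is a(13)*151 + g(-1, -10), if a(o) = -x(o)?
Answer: 7857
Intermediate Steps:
a(o) = 4*o (a(o) = -(-4)*o = 4*o)
a(13)*151 + g(-1, -10) = (4*13)*151 + (4 - 1*(-1)) = 52*151 + (4 + 1) = 7852 + 5 = 7857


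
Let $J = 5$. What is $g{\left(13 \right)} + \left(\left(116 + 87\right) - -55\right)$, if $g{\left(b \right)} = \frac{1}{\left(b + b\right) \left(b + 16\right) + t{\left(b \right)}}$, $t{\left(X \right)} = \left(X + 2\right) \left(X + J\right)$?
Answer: $\frac{264193}{1024} \approx 258.0$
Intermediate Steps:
$t{\left(X \right)} = \left(2 + X\right) \left(5 + X\right)$ ($t{\left(X \right)} = \left(X + 2\right) \left(X + 5\right) = \left(2 + X\right) \left(5 + X\right)$)
$g{\left(b \right)} = \frac{1}{10 + b^{2} + 7 b + 2 b \left(16 + b\right)}$ ($g{\left(b \right)} = \frac{1}{\left(b + b\right) \left(b + 16\right) + \left(10 + b^{2} + 7 b\right)} = \frac{1}{2 b \left(16 + b\right) + \left(10 + b^{2} + 7 b\right)} = \frac{1}{10 + b^{2} + 7 b + 2 b \left(16 + b\right)}$)
$g{\left(13 \right)} + \left(\left(116 + 87\right) - -55\right) = \frac{1}{10 + 3 \cdot 13^{2} + 39 \cdot 13} + \left(\left(116 + 87\right) - -55\right) = \frac{1}{10 + 3 \cdot 169 + 507} + \left(203 + 55\right) = \frac{1}{10 + 507 + 507} + 258 = \frac{1}{1024} + 258 = \frac{264193}{1024}$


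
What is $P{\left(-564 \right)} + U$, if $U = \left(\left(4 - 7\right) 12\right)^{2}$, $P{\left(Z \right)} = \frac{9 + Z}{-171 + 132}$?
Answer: $\frac{17033}{13} \approx 1310.2$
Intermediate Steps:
$P{\left(Z \right)} = - \frac{3}{13} - \frac{Z}{39}$ ($P{\left(Z \right)} = \frac{9 + Z}{-39} = \left(9 + Z\right) \left(- \frac{1}{39}\right) = - \frac{3}{13} - \frac{Z}{39}$)
$U = 1296$ ($U = \left(\left(-3\right) 12\right)^{2} = \left(-36\right)^{2} = 1296$)
$P{\left(-564 \right)} + U = \left(- \frac{3}{13} - - \frac{188}{13}\right) + 1296 = \left(- \frac{3}{13} + \frac{188}{13}\right) + 1296 = \frac{185}{13} + 1296 = \frac{17033}{13}$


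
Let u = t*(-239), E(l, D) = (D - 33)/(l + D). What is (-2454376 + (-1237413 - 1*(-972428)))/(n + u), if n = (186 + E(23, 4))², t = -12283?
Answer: -1982414169/2165009422 ≈ -0.91566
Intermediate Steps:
E(l, D) = (-33 + D)/(D + l)
n = 24930049/729 (n = (186 + (-33 + 4)/(4 + 23))² = (186 - 29/27)² = (4993/27)² = 24930049/729 ≈ 34198.)
u = 2935637 (u = -12283*(-239) = 2935637)
(-2454376 + (-1237413 - 1*(-972428)))/(n + u) = (-2454376 + (-1237413 - 1*(-972428)))/(24930049/729 + 2935637) = (-2454376 + (-1237413 + 972428))/(2165009422/729) = (-2454376 - 264985)*(729/2165009422) = -2719361*729/2165009422 = -1982414169/2165009422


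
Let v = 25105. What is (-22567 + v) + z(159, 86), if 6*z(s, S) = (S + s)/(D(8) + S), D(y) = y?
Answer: 1431677/564 ≈ 2538.4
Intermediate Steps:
z(s, S) = (S + s)/(6*(8 + S)) (z(s, S) = ((S + s)/(8 + S))/6 = (S + s)/(6*(8 + S)))
(-22567 + v) + z(159, 86) = (-22567 + 25105) + (86 + 159)/(6*(8 + 86)) = 2538 + (⅙)*245/94 = 2538 + (⅙)*(1/94)*245 = 2538 + 245/564 = 1431677/564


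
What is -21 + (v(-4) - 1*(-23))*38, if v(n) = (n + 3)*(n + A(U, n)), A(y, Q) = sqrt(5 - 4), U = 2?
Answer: 967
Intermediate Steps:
A(y, Q) = 1 (A(y, Q) = sqrt(1) = 1)
v(n) = (1 + n)*(3 + n) (v(n) = (n + 3)*(n + 1) = (3 + n)*(1 + n) = (1 + n)*(3 + n))
-21 + (v(-4) - 1*(-23))*38 = -21 + ((3 + (-4)**2 + 4*(-4)) - 1*(-23))*38 = -21 + ((3 + 16 - 16) + 23)*38 = -21 + (3 + 23)*38 = -21 + 26*38 = -21 + 988 = 967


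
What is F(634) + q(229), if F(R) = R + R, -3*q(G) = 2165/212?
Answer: 804283/636 ≈ 1264.6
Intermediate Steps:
q(G) = -2165/636 (q(G) = -2165/(3*212) = -⅓*2165/212 = -2165/636)
F(R) = 2*R
F(634) + q(229) = 2*634 - 2165/636 = 1268 - 2165/636 = 804283/636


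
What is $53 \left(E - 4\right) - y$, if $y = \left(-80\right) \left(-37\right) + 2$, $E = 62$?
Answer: $112$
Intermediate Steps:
$y = 2962$ ($y = 2960 + 2 = 2962$)
$53 \left(E - 4\right) - y = 53 \left(62 - 4\right) - 2962 = 53 \cdot 58 - 2962 = 3074 - 2962 = 112$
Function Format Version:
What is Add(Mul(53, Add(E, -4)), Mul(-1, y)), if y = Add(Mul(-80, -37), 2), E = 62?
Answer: 112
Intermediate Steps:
y = 2962 (y = Add(2960, 2) = 2962)
Add(Mul(53, Add(E, -4)), Mul(-1, y)) = Add(Mul(53, Add(62, -4)), Mul(-1, 2962)) = Add(Mul(53, 58), -2962) = Add(3074, -2962) = 112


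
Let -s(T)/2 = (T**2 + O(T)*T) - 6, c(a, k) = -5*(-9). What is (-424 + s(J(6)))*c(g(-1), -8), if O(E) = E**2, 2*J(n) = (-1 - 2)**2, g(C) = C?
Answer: -114255/4 ≈ -28564.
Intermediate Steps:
J(n) = 9/2 (J(n) = (-1 - 2)**2/2 = (1/2)*(-3)**2 = (1/2)*9 = 9/2)
c(a, k) = 45
s(T) = 12 - 2*T**2 - 2*T**3 (s(T) = -2*((T**2 + T**2*T) - 6) = -2*((T**2 + T**3) - 6) = -2*(-6 + T**2 + T**3) = 12 - 2*T**2 - 2*T**3)
(-424 + s(J(6)))*c(g(-1), -8) = (-424 + (12 - 2*(9/2)**2 - 2*(9/2)**3))*45 = (-424 + (12 - 2*81/4 - 2*729/8))*45 = (-424 + (12 - 81/2 - 729/4))*45 = (-424 - 843/4)*45 = -2539/4*45 = -114255/4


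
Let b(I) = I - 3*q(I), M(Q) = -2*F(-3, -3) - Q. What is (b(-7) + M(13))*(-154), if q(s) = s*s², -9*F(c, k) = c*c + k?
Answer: -466774/3 ≈ -1.5559e+5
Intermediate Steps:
F(c, k) = -k/9 - c²/9 (F(c, k) = -(c*c + k)/9 = -(c² + k)/9 = -(k + c²)/9 = -k/9 - c²/9)
M(Q) = 4/3 - Q (M(Q) = -2*(-⅑*(-3) - ⅑*(-3)²) - Q = -2*(⅓ - ⅑*9) - Q = -2*(⅓ - 1) - Q = -2*(-⅔) - Q = 4/3 - Q)
q(s) = s³
b(I) = I - 3*I³
(b(-7) + M(13))*(-154) = ((-7 - 3*(-7)³) + (4/3 - 1*13))*(-154) = ((-7 - 3*(-343)) + (4/3 - 13))*(-154) = ((-7 + 1029) - 35/3)*(-154) = (1022 - 35/3)*(-154) = (3031/3)*(-154) = -466774/3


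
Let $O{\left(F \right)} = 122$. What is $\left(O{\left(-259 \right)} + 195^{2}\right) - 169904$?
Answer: $-131757$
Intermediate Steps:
$\left(O{\left(-259 \right)} + 195^{2}\right) - 169904 = \left(122 + 195^{2}\right) - 169904 = \left(122 + 38025\right) - 169904 = 38147 - 169904 = -131757$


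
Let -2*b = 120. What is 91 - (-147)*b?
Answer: -8729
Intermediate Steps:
b = -60 (b = -1/2*120 = -60)
91 - (-147)*b = 91 - (-147)*(-60) = 91 - 147*60 = 91 - 8820 = -8729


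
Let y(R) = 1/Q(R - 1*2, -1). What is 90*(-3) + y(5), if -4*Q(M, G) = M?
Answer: -814/3 ≈ -271.33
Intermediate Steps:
Q(M, G) = -M/4
y(R) = 1/(1/2 - R/4) (y(R) = 1/(-(R - 1*2)/4) = 1/(-(R - 2)/4) = 1/(-(-2 + R)/4) = 1/(1/2 - R/4))
90*(-3) + y(5) = 90*(-3) + 4/(2 - 1*5) = -270 + 4/(2 - 5) = -270 + 4/(-3) = -270 + 4*(-1/3) = -270 - 4/3 = -814/3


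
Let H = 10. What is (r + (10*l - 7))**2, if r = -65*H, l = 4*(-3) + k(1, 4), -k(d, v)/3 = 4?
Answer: 804609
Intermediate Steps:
k(d, v) = -12 (k(d, v) = -3*4 = -12)
l = -24 (l = 4*(-3) - 12 = -12 - 12 = -24)
r = -650 (r = -65*10 = -650)
(r + (10*l - 7))**2 = (-650 + (10*(-24) - 7))**2 = (-650 + (-240 - 7))**2 = (-650 - 247)**2 = (-897)**2 = 804609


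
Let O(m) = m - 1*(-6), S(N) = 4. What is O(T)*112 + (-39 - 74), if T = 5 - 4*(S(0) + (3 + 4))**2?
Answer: -53089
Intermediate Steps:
T = -479 (T = 5 - 4*(4 + (3 + 4))**2 = 5 - 4*(4 + 7)**2 = 5 - 4*11**2 = 5 - 4*121 = 5 - 484 = -479)
O(m) = 6 + m (O(m) = m + 6 = 6 + m)
O(T)*112 + (-39 - 74) = (6 - 479)*112 + (-39 - 74) = -473*112 - 113 = -52976 - 113 = -53089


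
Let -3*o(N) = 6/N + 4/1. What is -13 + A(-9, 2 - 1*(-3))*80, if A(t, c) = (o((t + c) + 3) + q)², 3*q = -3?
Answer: -37/9 ≈ -4.1111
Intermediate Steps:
q = -1 (q = (⅓)*(-3) = -1)
o(N) = -4/3 - 2/N (o(N) = -(6/N + 4/1)/3 = -(6/N + 4*1)/3 = -(6/N + 4)/3 = -(4 + 6/N)/3 = -4/3 - 2/N)
A(t, c) = (-7/3 - 2/(3 + c + t))² (A(t, c) = ((-4/3 - 2/((t + c) + 3)) - 1)² = ((-4/3 - 2/((c + t) + 3)) - 1)² = ((-4/3 - 2/(3 + c + t)) - 1)² = (-7/3 - 2/(3 + c + t))²)
-13 + A(-9, 2 - 1*(-3))*80 = -13 + ((27 + 7*(2 - 1*(-3)) + 7*(-9))²/(9*(3 + (2 - 1*(-3)) - 9)²))*80 = -13 + ((27 + 7*(2 + 3) - 63)²/(9*(3 + (2 + 3) - 9)²))*80 = -13 + ((27 + 7*5 - 63)²/(9*(3 + 5 - 9)²))*80 = -13 + ((⅑)*(27 + 35 - 63)²/(-1)²)*80 = -13 + ((⅑)*1*(-1)²)*80 = -13 + ((⅑)*1*1)*80 = -13 + (⅑)*80 = -13 + 80/9 = -37/9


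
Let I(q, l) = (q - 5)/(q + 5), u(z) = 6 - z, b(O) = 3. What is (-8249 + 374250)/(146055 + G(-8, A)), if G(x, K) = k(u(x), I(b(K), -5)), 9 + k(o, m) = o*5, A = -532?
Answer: 366001/146116 ≈ 2.5049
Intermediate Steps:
I(q, l) = (-5 + q)/(5 + q)
k(o, m) = -9 + 5*o (k(o, m) = -9 + o*5 = -9 + 5*o)
G(x, K) = 21 - 5*x (G(x, K) = -9 + 5*(6 - x) = -9 + (30 - 5*x) = 21 - 5*x)
(-8249 + 374250)/(146055 + G(-8, A)) = (-8249 + 374250)/(146055 + (21 - 5*(-8))) = 366001/(146055 + (21 + 40)) = 366001/(146055 + 61) = 366001/146116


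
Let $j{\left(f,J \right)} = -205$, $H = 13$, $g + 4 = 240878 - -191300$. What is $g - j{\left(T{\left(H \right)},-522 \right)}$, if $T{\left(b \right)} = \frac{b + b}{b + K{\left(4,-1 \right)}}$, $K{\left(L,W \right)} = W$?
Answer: $432379$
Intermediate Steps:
$g = 432174$ ($g = -4 + \left(240878 - -191300\right) = -4 + \left(240878 + 191300\right) = -4 + 432178 = 432174$)
$T{\left(b \right)} = \frac{2 b}{-1 + b}$ ($T{\left(b \right)} = \frac{b + b}{b - 1} = \frac{2 b}{-1 + b}$)
$g - j{\left(T{\left(H \right)},-522 \right)} = 432174 - -205 = 432174 + 205 = 432379$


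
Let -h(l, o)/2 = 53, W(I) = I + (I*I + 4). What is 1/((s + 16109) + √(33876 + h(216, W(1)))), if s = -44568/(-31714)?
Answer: 4050871986329/65252698279471079 - 251444449*√33770/65252698279471079 ≈ 6.1372e-5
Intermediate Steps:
s = 22284/15857 (s = -44568*(-1/31714) = 22284/15857 ≈ 1.4053)
W(I) = 4 + I + I² (W(I) = I + (I² + 4) = I + (4 + I²) = 4 + I + I²)
h(l, o) = -106 (h(l, o) = -2*53 = -106)
1/((s + 16109) + √(33876 + h(216, W(1)))) = 1/((22284/15857 + 16109) + √(33876 - 106)) = 1/(255462697/15857 + √33770)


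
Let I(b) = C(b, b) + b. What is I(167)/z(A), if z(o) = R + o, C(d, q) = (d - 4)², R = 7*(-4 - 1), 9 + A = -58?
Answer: -4456/17 ≈ -262.12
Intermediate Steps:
A = -67 (A = -9 - 58 = -67)
R = -35 (R = 7*(-5) = -35)
C(d, q) = (-4 + d)²
z(o) = -35 + o
I(b) = b + (-4 + b)² (I(b) = (-4 + b)² + b = b + (-4 + b)²)
I(167)/z(A) = (167 + (-4 + 167)²)/(-35 - 67) = (167 + 163²)/(-102) = (167 + 26569)*(-1/102) = 26736*(-1/102) = -4456/17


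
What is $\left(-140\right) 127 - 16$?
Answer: $-17796$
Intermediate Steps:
$\left(-140\right) 127 - 16 = -17780 - 16 = -17796$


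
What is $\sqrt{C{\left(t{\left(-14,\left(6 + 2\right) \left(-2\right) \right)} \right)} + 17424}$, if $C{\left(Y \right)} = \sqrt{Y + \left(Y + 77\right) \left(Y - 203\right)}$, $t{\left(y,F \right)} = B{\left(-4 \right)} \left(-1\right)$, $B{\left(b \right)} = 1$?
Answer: $\sqrt{17424 + i \sqrt{15505}} \approx 132.0 + 0.4717 i$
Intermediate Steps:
$t{\left(y,F \right)} = -1$ ($t{\left(y,F \right)} = 1 \left(-1\right) = -1$)
$C{\left(Y \right)} = \sqrt{Y + \left(-203 + Y\right) \left(77 + Y\right)}$ ($C{\left(Y \right)} = \sqrt{Y + \left(77 + Y\right) \left(-203 + Y\right)} = \sqrt{Y + \left(-203 + Y\right) \left(77 + Y\right)}$)
$\sqrt{C{\left(t{\left(-14,\left(6 + 2\right) \left(-2\right) \right)} \right)} + 17424} = \sqrt{\sqrt{-15631 + \left(-1\right)^{2} - -125} + 17424} = \sqrt{\sqrt{-15631 + 1 + 125} + 17424} = \sqrt{\sqrt{-15505} + 17424} = \sqrt{i \sqrt{15505} + 17424} = \sqrt{17424 + i \sqrt{15505}}$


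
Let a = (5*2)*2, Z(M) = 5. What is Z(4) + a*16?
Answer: 325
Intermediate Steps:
a = 20 (a = 10*2 = 20)
Z(4) + a*16 = 5 + 20*16 = 5 + 320 = 325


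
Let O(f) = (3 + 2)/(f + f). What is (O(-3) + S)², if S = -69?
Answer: 175561/36 ≈ 4876.7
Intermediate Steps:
O(f) = 5/(2*f) (O(f) = 5/((2*f)) = 5*(1/(2*f)) = 5/(2*f))
(O(-3) + S)² = ((5/2)/(-3) - 69)² = ((5/2)*(-⅓) - 69)² = (-⅚ - 69)² = (-419/6)² = 175561/36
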